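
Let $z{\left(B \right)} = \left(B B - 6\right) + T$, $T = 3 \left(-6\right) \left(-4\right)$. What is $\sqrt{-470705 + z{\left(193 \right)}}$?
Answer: $i \sqrt{433390} \approx 658.32 i$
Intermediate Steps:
$T = 72$ ($T = \left(-18\right) \left(-4\right) = 72$)
$z{\left(B \right)} = 66 + B^{2}$ ($z{\left(B \right)} = \left(B B - 6\right) + 72 = \left(B^{2} - 6\right) + 72 = \left(-6 + B^{2}\right) + 72 = 66 + B^{2}$)
$\sqrt{-470705 + z{\left(193 \right)}} = \sqrt{-470705 + \left(66 + 193^{2}\right)} = \sqrt{-470705 + \left(66 + 37249\right)} = \sqrt{-470705 + 37315} = \sqrt{-433390} = i \sqrt{433390}$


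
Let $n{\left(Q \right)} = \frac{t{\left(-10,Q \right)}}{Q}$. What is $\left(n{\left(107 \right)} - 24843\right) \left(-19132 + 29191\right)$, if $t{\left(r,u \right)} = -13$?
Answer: $- \frac{26738974626}{107} \approx -2.499 \cdot 10^{8}$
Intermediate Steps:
$n{\left(Q \right)} = - \frac{13}{Q}$
$\left(n{\left(107 \right)} - 24843\right) \left(-19132 + 29191\right) = \left(- \frac{13}{107} - 24843\right) \left(-19132 + 29191\right) = \left(\left(-13\right) \frac{1}{107} - 24843\right) 10059 = \left(- \frac{13}{107} - 24843\right) 10059 = \left(- \frac{2658214}{107}\right) 10059 = - \frac{26738974626}{107}$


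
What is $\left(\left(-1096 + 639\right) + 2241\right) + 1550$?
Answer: $3334$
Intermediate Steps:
$\left(\left(-1096 + 639\right) + 2241\right) + 1550 = \left(-457 + 2241\right) + 1550 = 1784 + 1550 = 3334$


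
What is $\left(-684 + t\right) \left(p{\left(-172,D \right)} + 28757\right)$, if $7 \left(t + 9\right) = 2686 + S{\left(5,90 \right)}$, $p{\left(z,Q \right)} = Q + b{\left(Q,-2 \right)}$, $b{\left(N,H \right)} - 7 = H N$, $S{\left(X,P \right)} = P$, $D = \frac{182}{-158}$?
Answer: $- \frac{4715327525}{553} \approx -8.5268 \cdot 10^{6}$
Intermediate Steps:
$D = - \frac{91}{79}$ ($D = 182 \left(- \frac{1}{158}\right) = - \frac{91}{79} \approx -1.1519$)
$b{\left(N,H \right)} = 7 + H N$
$p{\left(z,Q \right)} = 7 - Q$ ($p{\left(z,Q \right)} = Q - \left(-7 + 2 Q\right) = 7 - Q$)
$t = \frac{2713}{7}$ ($t = -9 + \frac{2686 + 90}{7} = -9 + \frac{1}{7} \cdot 2776 = -9 + \frac{2776}{7} = \frac{2713}{7} \approx 387.57$)
$\left(-684 + t\right) \left(p{\left(-172,D \right)} + 28757\right) = \left(-684 + \frac{2713}{7}\right) \left(\left(7 - - \frac{91}{79}\right) + 28757\right) = - \frac{2075 \left(\left(7 + \frac{91}{79}\right) + 28757\right)}{7} = - \frac{2075 \left(\frac{644}{79} + 28757\right)}{7} = \left(- \frac{2075}{7}\right) \frac{2272447}{79} = - \frac{4715327525}{553}$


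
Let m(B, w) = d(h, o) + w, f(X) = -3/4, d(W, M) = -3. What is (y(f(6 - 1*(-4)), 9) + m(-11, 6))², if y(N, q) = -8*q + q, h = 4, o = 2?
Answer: 3600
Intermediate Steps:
f(X) = -¾ (f(X) = -3*¼ = -¾)
m(B, w) = -3 + w
y(N, q) = -7*q
(y(f(6 - 1*(-4)), 9) + m(-11, 6))² = (-7*9 + (-3 + 6))² = (-63 + 3)² = (-60)² = 3600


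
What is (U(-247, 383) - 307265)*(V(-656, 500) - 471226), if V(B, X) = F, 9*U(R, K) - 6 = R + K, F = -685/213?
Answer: 277552480947989/1917 ≈ 1.4478e+11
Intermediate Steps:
F = -685/213 (F = -685*1/213 = -685/213 ≈ -3.2160)
U(R, K) = ⅔ + K/9 + R/9 (U(R, K) = ⅔ + (R + K)/9 = ⅔ + (K + R)/9 = ⅔ + (K/9 + R/9) = ⅔ + K/9 + R/9)
V(B, X) = -685/213
(U(-247, 383) - 307265)*(V(-656, 500) - 471226) = ((⅔ + (⅑)*383 + (⅑)*(-247)) - 307265)*(-685/213 - 471226) = ((⅔ + 383/9 - 247/9) - 307265)*(-100371823/213) = (142/9 - 307265)*(-100371823/213) = -2765243/9*(-100371823/213) = 277552480947989/1917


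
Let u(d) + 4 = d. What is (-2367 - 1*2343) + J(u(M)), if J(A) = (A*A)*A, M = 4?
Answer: -4710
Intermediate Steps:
u(d) = -4 + d
J(A) = A³ (J(A) = A²*A = A³)
(-2367 - 1*2343) + J(u(M)) = (-2367 - 1*2343) + (-4 + 4)³ = (-2367 - 2343) + 0³ = -4710 + 0 = -4710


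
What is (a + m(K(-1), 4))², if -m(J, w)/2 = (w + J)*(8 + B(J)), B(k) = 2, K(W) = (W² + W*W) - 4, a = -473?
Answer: 263169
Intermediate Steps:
K(W) = -4 + 2*W² (K(W) = (W² + W²) - 4 = 2*W² - 4 = -4 + 2*W²)
m(J, w) = -20*J - 20*w (m(J, w) = -2*(w + J)*(8 + 2) = -2*(J + w)*10 = -2*(10*J + 10*w) = -20*J - 20*w)
(a + m(K(-1), 4))² = (-473 + (-20*(-4 + 2*(-1)²) - 20*4))² = (-473 + (-20*(-4 + 2*1) - 80))² = (-473 + (-20*(-4 + 2) - 80))² = (-473 + (-20*(-2) - 80))² = (-473 + (40 - 80))² = (-473 - 40)² = (-513)² = 263169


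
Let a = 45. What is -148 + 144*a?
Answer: 6332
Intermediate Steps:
-148 + 144*a = -148 + 144*45 = -148 + 6480 = 6332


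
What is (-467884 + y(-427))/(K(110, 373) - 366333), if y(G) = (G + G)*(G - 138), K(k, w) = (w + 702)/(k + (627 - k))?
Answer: -4585251/114844858 ≈ -0.039926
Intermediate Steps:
K(k, w) = 234/209 + w/627 (K(k, w) = (702 + w)/627 = (702 + w)*(1/627) = 234/209 + w/627)
y(G) = 2*G*(-138 + G) (y(G) = (2*G)*(-138 + G) = 2*G*(-138 + G))
(-467884 + y(-427))/(K(110, 373) - 366333) = (-467884 + 2*(-427)*(-138 - 427))/((234/209 + (1/627)*373) - 366333) = (-467884 + 2*(-427)*(-565))/((234/209 + 373/627) - 366333) = (-467884 + 482510)/(1075/627 - 366333) = 14626/(-229689716/627) = 14626*(-627/229689716) = -4585251/114844858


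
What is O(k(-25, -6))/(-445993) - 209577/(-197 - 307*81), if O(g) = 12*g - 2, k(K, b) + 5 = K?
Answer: 93478948129/11178368552 ≈ 8.3625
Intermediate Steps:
k(K, b) = -5 + K
O(g) = -2 + 12*g
O(k(-25, -6))/(-445993) - 209577/(-197 - 307*81) = (-2 + 12*(-5 - 25))/(-445993) - 209577/(-197 - 307*81) = (-2 + 12*(-30))*(-1/445993) - 209577/(-197 - 24867) = (-2 - 360)*(-1/445993) - 209577/(-25064) = -362*(-1/445993) - 209577*(-1/25064) = 362/445993 + 209577/25064 = 93478948129/11178368552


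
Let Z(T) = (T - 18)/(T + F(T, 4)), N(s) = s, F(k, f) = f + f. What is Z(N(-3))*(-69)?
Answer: 1449/5 ≈ 289.80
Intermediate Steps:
F(k, f) = 2*f
Z(T) = (-18 + T)/(8 + T) (Z(T) = (T - 18)/(T + 2*4) = (-18 + T)/(T + 8) = (-18 + T)/(8 + T))
Z(N(-3))*(-69) = ((-18 - 3)/(8 - 3))*(-69) = (-21/5)*(-69) = ((⅕)*(-21))*(-69) = -21/5*(-69) = 1449/5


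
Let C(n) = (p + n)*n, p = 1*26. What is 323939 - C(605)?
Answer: -57816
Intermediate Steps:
p = 26
C(n) = n*(26 + n) (C(n) = (26 + n)*n = n*(26 + n))
323939 - C(605) = 323939 - 605*(26 + 605) = 323939 - 605*631 = 323939 - 1*381755 = 323939 - 381755 = -57816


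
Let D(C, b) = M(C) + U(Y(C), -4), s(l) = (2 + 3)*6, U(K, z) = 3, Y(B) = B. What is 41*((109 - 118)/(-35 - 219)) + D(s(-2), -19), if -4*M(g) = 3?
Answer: 1881/508 ≈ 3.7028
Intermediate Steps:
M(g) = -¾ (M(g) = -¼*3 = -¾)
s(l) = 30 (s(l) = 5*6 = 30)
D(C, b) = 9/4 (D(C, b) = -¾ + 3 = 9/4)
41*((109 - 118)/(-35 - 219)) + D(s(-2), -19) = 41*((109 - 118)/(-35 - 219)) + 9/4 = 41*(-9/(-254)) + 9/4 = 41*(-9*(-1/254)) + 9/4 = 41*(9/254) + 9/4 = 369/254 + 9/4 = 1881/508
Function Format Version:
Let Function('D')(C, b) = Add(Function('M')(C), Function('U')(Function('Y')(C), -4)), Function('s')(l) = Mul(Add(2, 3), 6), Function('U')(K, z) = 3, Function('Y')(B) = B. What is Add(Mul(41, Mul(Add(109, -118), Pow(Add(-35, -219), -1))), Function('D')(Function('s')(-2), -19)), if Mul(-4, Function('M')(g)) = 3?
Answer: Rational(1881, 508) ≈ 3.7028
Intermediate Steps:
Function('M')(g) = Rational(-3, 4) (Function('M')(g) = Mul(Rational(-1, 4), 3) = Rational(-3, 4))
Function('s')(l) = 30 (Function('s')(l) = Mul(5, 6) = 30)
Function('D')(C, b) = Rational(9, 4) (Function('D')(C, b) = Add(Rational(-3, 4), 3) = Rational(9, 4))
Add(Mul(41, Mul(Add(109, -118), Pow(Add(-35, -219), -1))), Function('D')(Function('s')(-2), -19)) = Add(Mul(41, Mul(Add(109, -118), Pow(Add(-35, -219), -1))), Rational(9, 4)) = Add(Mul(41, Mul(-9, Pow(-254, -1))), Rational(9, 4)) = Add(Mul(41, Mul(-9, Rational(-1, 254))), Rational(9, 4)) = Add(Mul(41, Rational(9, 254)), Rational(9, 4)) = Add(Rational(369, 254), Rational(9, 4)) = Rational(1881, 508)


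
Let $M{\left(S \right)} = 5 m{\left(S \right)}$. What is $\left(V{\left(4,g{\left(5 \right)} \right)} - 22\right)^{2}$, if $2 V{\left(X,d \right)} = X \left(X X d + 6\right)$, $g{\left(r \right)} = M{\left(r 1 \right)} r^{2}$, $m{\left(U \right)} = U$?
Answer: $399600100$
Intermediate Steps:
$M{\left(S \right)} = 5 S$
$g{\left(r \right)} = 5 r^{3}$ ($g{\left(r \right)} = 5 r 1 r^{2} = 5 r r^{2} = 5 r^{3}$)
$V{\left(X,d \right)} = \frac{X \left(6 + d X^{2}\right)}{2}$ ($V{\left(X,d \right)} = \frac{X \left(X X d + 6\right)}{2} = \frac{X \left(X^{2} d + 6\right)}{2} = \frac{X \left(d X^{2} + 6\right)}{2} = \frac{X \left(6 + d X^{2}\right)}{2}$)
$\left(V{\left(4,g{\left(5 \right)} \right)} - 22\right)^{2} = \left(\frac{1}{2} \cdot 4 \left(6 + 5 \cdot 5^{3} \cdot 4^{2}\right) - 22\right)^{2} = \left(\frac{1}{2} \cdot 4 \left(6 + 5 \cdot 125 \cdot 16\right) - 22\right)^{2} = \left(\frac{1}{2} \cdot 4 \left(6 + 625 \cdot 16\right) - 22\right)^{2} = \left(\frac{1}{2} \cdot 4 \left(6 + 10000\right) - 22\right)^{2} = \left(\frac{1}{2} \cdot 4 \cdot 10006 - 22\right)^{2} = \left(20012 - 22\right)^{2} = 19990^{2} = 399600100$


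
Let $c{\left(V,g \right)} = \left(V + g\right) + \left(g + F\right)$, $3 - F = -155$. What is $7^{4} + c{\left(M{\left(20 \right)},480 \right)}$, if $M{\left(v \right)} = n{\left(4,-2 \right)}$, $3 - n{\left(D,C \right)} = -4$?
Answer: $3526$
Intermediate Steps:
$n{\left(D,C \right)} = 7$ ($n{\left(D,C \right)} = 3 - -4 = 3 + 4 = 7$)
$F = 158$ ($F = 3 - -155 = 3 + 155 = 158$)
$M{\left(v \right)} = 7$
$c{\left(V,g \right)} = 158 + V + 2 g$ ($c{\left(V,g \right)} = \left(V + g\right) + \left(g + 158\right) = \left(V + g\right) + \left(158 + g\right) = 158 + V + 2 g$)
$7^{4} + c{\left(M{\left(20 \right)},480 \right)} = 7^{4} + \left(158 + 7 + 2 \cdot 480\right) = 2401 + \left(158 + 7 + 960\right) = 2401 + 1125 = 3526$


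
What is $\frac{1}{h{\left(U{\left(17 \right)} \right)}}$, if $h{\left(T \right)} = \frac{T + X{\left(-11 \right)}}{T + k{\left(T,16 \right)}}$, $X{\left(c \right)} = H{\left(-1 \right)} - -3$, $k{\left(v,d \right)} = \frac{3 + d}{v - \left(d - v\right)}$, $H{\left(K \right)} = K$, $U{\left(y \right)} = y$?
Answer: $\frac{325}{342} \approx 0.95029$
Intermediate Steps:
$k{\left(v,d \right)} = \frac{3 + d}{- d + 2 v}$
$X{\left(c \right)} = 2$ ($X{\left(c \right)} = -1 - -3 = -1 + 3 = 2$)
$h{\left(T \right)} = \frac{2 + T}{T + \frac{19}{-16 + 2 T}}$ ($h{\left(T \right)} = \frac{T + 2}{T + \frac{3 + 16}{\left(-1\right) 16 + 2 T}} = \frac{2 + T}{T + \frac{1}{-16 + 2 T} 19} = \frac{2 + T}{T + \frac{19}{-16 + 2 T}}$)
$\frac{1}{h{\left(U{\left(17 \right)} \right)}} = \frac{1}{2 \frac{1}{19 + 2 \cdot 17 \left(-8 + 17\right)} \left(-8 + 17\right) \left(2 + 17\right)} = \frac{1}{2 \frac{1}{19 + 2 \cdot 17 \cdot 9} \cdot 9 \cdot 19} = \frac{1}{2 \frac{1}{19 + 306} \cdot 9 \cdot 19} = \frac{1}{2 \cdot \frac{1}{325} \cdot 9 \cdot 19} = \frac{1}{\frac{342}{325}} = \frac{325}{342}$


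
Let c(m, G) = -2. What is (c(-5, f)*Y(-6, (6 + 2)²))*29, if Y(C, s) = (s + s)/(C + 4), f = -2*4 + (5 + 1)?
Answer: 3712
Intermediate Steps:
f = -2 (f = -8 + 6 = -2)
Y(C, s) = 2*s/(4 + C) (Y(C, s) = (2*s)/(4 + C) = 2*s/(4 + C))
(c(-5, f)*Y(-6, (6 + 2)²))*29 = -4*(6 + 2)²/(4 - 6)*29 = -4*8²/(-2)*29 = -4*64*(-1)/2*29 = -2*(-64)*29 = 128*29 = 3712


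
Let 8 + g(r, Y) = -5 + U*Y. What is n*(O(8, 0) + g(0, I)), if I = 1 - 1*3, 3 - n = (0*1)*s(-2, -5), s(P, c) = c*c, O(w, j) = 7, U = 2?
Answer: -30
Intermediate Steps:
s(P, c) = c**2
n = 3 (n = 3 - 0*1*(-5)**2 = 3 - 0*25 = 3 - 1*0 = 3 + 0 = 3)
I = -2 (I = 1 - 3 = -2)
g(r, Y) = -13 + 2*Y (g(r, Y) = -8 + (-5 + 2*Y) = -13 + 2*Y)
n*(O(8, 0) + g(0, I)) = 3*(7 + (-13 + 2*(-2))) = 3*(7 + (-13 - 4)) = 3*(7 - 17) = 3*(-10) = -30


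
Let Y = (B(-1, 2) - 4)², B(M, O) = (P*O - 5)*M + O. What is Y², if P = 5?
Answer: 2401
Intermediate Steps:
B(M, O) = O + M*(-5 + 5*O) (B(M, O) = (5*O - 5)*M + O = (-5 + 5*O)*M + O = M*(-5 + 5*O) + O = O + M*(-5 + 5*O))
Y = 49 (Y = ((2 - 5*(-1) + 5*(-1)*2) - 4)² = ((2 + 5 - 10) - 4)² = (-3 - 4)² = (-7)² = 49)
Y² = 49² = 2401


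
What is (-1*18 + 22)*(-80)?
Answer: -320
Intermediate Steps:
(-1*18 + 22)*(-80) = (-18 + 22)*(-80) = 4*(-80) = -320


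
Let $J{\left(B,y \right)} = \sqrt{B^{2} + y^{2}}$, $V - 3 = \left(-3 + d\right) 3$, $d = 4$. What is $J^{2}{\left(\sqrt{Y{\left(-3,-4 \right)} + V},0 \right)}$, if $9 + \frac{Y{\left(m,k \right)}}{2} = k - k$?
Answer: $-12$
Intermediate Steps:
$V = 6$ ($V = 3 + \left(-3 + 4\right) 3 = 3 + 1 \cdot 3 = 3 + 3 = 6$)
$Y{\left(m,k \right)} = -18$ ($Y{\left(m,k \right)} = -18 + 2 \left(k - k\right) = -18 + 2 \cdot 0 = -18 + 0 = -18$)
$J^{2}{\left(\sqrt{Y{\left(-3,-4 \right)} + V},0 \right)} = \left(\sqrt{\left(\sqrt{-18 + 6}\right)^{2} + 0^{2}}\right)^{2} = \left(\sqrt{\left(\sqrt{-12}\right)^{2} + 0}\right)^{2} = \left(\sqrt{\left(2 i \sqrt{3}\right)^{2} + 0}\right)^{2} = \left(\sqrt{-12 + 0}\right)^{2} = \left(\sqrt{-12}\right)^{2} = \left(2 i \sqrt{3}\right)^{2} = -12$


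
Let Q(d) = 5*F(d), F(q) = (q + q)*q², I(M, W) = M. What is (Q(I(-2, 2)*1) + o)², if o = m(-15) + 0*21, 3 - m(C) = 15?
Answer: 8464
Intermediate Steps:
m(C) = -12 (m(C) = 3 - 1*15 = 3 - 15 = -12)
o = -12 (o = -12 + 0*21 = -12 + 0 = -12)
F(q) = 2*q³ (F(q) = (2*q)*q² = 2*q³)
Q(d) = 10*d³ (Q(d) = 5*(2*d³) = 10*d³)
(Q(I(-2, 2)*1) + o)² = (10*(-2*1)³ - 12)² = (10*(-2)³ - 12)² = (10*(-8) - 12)² = (-80 - 12)² = (-92)² = 8464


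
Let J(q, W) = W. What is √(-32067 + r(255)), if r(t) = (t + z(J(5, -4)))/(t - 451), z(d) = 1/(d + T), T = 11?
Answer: I*√307983970/98 ≈ 179.08*I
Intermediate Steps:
z(d) = 1/(11 + d) (z(d) = 1/(d + 11) = 1/(11 + d))
r(t) = (⅐ + t)/(-451 + t) (r(t) = (t + 1/(11 - 4))/(t - 451) = (t + 1/7)/(-451 + t) = (t + ⅐)/(-451 + t) = (⅐ + t)/(-451 + t))
√(-32067 + r(255)) = √(-32067 + (⅐ + 255)/(-451 + 255)) = √(-32067 + (1786/7)/(-196)) = √(-32067 - 1/196*1786/7) = √(-32067 - 893/686) = √(-21998855/686) = I*√307983970/98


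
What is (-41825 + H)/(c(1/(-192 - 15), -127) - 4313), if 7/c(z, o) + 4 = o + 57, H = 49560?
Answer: -572390/319169 ≈ -1.7934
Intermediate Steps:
c(z, o) = 7/(53 + o) (c(z, o) = 7/(-4 + (o + 57)) = 7/(-4 + (57 + o)) = 7/(53 + o))
(-41825 + H)/(c(1/(-192 - 15), -127) - 4313) = (-41825 + 49560)/(7/(53 - 127) - 4313) = 7735/(7/(-74) - 4313) = 7735/(7*(-1/74) - 4313) = 7735/(-7/74 - 4313) = 7735/(-319169/74) = 7735*(-74/319169) = -572390/319169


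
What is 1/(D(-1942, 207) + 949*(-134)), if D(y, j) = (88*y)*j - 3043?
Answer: -1/35505681 ≈ -2.8164e-8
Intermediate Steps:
D(y, j) = -3043 + 88*j*y (D(y, j) = 88*j*y - 3043 = -3043 + 88*j*y)
1/(D(-1942, 207) + 949*(-134)) = 1/((-3043 + 88*207*(-1942)) + 949*(-134)) = 1/((-3043 - 35375472) - 127166) = 1/(-35378515 - 127166) = 1/(-35505681) = -1/35505681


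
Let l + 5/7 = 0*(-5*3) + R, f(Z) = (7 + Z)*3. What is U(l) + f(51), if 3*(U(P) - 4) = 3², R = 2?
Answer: 181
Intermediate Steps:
f(Z) = 21 + 3*Z
l = 9/7 (l = -5/7 + (0*(-5*3) + 2) = -5/7 + (0*(-15) + 2) = -5/7 + (0 + 2) = -5/7 + 2 = 9/7 ≈ 1.2857)
U(P) = 7 (U(P) = 4 + (⅓)*3² = 4 + (⅓)*9 = 4 + 3 = 7)
U(l) + f(51) = 7 + (21 + 3*51) = 7 + (21 + 153) = 7 + 174 = 181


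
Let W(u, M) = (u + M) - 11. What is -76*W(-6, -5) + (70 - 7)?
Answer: 1735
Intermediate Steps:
W(u, M) = -11 + M + u (W(u, M) = (M + u) - 11 = -11 + M + u)
-76*W(-6, -5) + (70 - 7) = -76*(-11 - 5 - 6) + (70 - 7) = -76*(-22) + 63 = 1672 + 63 = 1735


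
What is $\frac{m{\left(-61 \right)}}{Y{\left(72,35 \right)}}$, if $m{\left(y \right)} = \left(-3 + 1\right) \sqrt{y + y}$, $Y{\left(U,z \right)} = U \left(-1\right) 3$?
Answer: $\frac{i \sqrt{122}}{108} \approx 0.10227 i$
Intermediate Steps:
$Y{\left(U,z \right)} = - 3 U$ ($Y{\left(U,z \right)} = - U 3 = - 3 U$)
$m{\left(y \right)} = - 2 \sqrt{2} \sqrt{y}$ ($m{\left(y \right)} = - 2 \sqrt{2 y} = - 2 \sqrt{2} \sqrt{y}$)
$\frac{m{\left(-61 \right)}}{Y{\left(72,35 \right)}} = \frac{\left(-2\right) \sqrt{2} \sqrt{-61}}{\left(-3\right) 72} = \frac{\left(-2\right) \sqrt{2} i \sqrt{61}}{-216} = - 2 i \sqrt{122} \left(- \frac{1}{216}\right) = \frac{i \sqrt{122}}{108}$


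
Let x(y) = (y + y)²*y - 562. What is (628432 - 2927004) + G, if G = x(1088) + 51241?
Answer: 5149405995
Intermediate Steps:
x(y) = -562 + 4*y³ (x(y) = (2*y)²*y - 562 = (4*y²)*y - 562 = 4*y³ - 562 = -562 + 4*y³)
G = 5151704567 (G = (-562 + 4*1088³) + 51241 = (-562 + 4*1287913472) + 51241 = (-562 + 5151653888) + 51241 = 5151653326 + 51241 = 5151704567)
(628432 - 2927004) + G = (628432 - 2927004) + 5151704567 = -2298572 + 5151704567 = 5149405995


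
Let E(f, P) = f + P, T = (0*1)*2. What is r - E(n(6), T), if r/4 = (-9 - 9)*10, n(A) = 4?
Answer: -724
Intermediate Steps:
T = 0 (T = 0*2 = 0)
E(f, P) = P + f
r = -720 (r = 4*((-9 - 9)*10) = 4*(-18*10) = 4*(-180) = -720)
r - E(n(6), T) = -720 - (0 + 4) = -720 - 1*4 = -720 - 4 = -724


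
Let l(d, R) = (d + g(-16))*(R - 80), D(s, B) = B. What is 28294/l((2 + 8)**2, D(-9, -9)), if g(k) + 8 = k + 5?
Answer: -28294/7209 ≈ -3.9248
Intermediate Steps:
g(k) = -3 + k (g(k) = -8 + (k + 5) = -8 + (5 + k) = -3 + k)
l(d, R) = (-80 + R)*(-19 + d) (l(d, R) = (d + (-3 - 16))*(R - 80) = (d - 19)*(-80 + R) = (-19 + d)*(-80 + R) = (-80 + R)*(-19 + d))
28294/l((2 + 8)**2, D(-9, -9)) = 28294/(1520 - 80*(2 + 8)**2 - 19*(-9) - 9*(2 + 8)**2) = 28294/(1520 - 80*10**2 + 171 - 9*10**2) = 28294/(1520 - 80*100 + 171 - 9*100) = 28294/(1520 - 8000 + 171 - 900) = 28294/(-7209) = 28294*(-1/7209) = -28294/7209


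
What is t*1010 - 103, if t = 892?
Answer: 900817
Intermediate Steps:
t*1010 - 103 = 892*1010 - 103 = 900920 - 103 = 900817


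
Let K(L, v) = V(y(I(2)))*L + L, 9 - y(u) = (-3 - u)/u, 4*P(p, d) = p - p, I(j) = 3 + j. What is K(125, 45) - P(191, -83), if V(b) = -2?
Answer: -125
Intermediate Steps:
P(p, d) = 0 (P(p, d) = (p - p)/4 = (¼)*0 = 0)
y(u) = 9 - (-3 - u)/u
K(L, v) = -L (K(L, v) = -2*L + L = -L)
K(125, 45) - P(191, -83) = -1*125 - 1*0 = -125 + 0 = -125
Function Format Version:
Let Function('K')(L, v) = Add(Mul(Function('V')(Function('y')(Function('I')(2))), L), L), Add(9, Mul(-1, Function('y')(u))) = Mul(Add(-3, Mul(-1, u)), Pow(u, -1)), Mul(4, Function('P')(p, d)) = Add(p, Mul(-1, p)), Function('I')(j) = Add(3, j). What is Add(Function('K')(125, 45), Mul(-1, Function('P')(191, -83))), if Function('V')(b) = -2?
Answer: -125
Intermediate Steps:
Function('P')(p, d) = 0 (Function('P')(p, d) = Mul(Rational(1, 4), Add(p, Mul(-1, p))) = Mul(Rational(1, 4), 0) = 0)
Function('y')(u) = Add(9, Mul(-1, Pow(u, -1), Add(-3, Mul(-1, u)))) (Function('y')(u) = Add(9, Mul(-1, Mul(Add(-3, Mul(-1, u)), Pow(u, -1)))) = Add(9, Mul(-1, Mul(Pow(u, -1), Add(-3, Mul(-1, u))))) = Add(9, Mul(-1, Pow(u, -1), Add(-3, Mul(-1, u)))))
Function('K')(L, v) = Mul(-1, L) (Function('K')(L, v) = Add(Mul(-2, L), L) = Mul(-1, L))
Add(Function('K')(125, 45), Mul(-1, Function('P')(191, -83))) = Add(Mul(-1, 125), Mul(-1, 0)) = Add(-125, 0) = -125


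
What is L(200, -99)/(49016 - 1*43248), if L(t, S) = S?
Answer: -99/5768 ≈ -0.017164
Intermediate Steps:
L(200, -99)/(49016 - 1*43248) = -99/(49016 - 1*43248) = -99/(49016 - 43248) = -99/5768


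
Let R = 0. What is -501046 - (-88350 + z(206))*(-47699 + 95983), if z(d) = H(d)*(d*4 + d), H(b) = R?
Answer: 4265390354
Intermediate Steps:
H(b) = 0
z(d) = 0 (z(d) = 0*(d*4 + d) = 0*(4*d + d) = 0*(5*d) = 0)
-501046 - (-88350 + z(206))*(-47699 + 95983) = -501046 - (-88350 + 0)*(-47699 + 95983) = -501046 - (-88350)*48284 = -501046 - 1*(-4265891400) = -501046 + 4265891400 = 4265390354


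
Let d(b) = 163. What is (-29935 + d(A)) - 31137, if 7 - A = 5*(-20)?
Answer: -60909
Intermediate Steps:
A = 107 (A = 7 - 5*(-20) = 7 - 1*(-100) = 7 + 100 = 107)
(-29935 + d(A)) - 31137 = (-29935 + 163) - 31137 = -29772 - 31137 = -60909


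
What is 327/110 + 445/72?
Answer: 36247/3960 ≈ 9.1533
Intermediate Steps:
327/110 + 445/72 = 36247/3960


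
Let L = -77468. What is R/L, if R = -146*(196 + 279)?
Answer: 34675/38734 ≈ 0.89521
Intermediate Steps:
R = -69350 (R = -146*475 = -69350)
R/L = -69350/(-77468) = -69350*(-1/77468) = 34675/38734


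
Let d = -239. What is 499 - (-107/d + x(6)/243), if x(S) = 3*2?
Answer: 9650996/19359 ≈ 498.53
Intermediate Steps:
x(S) = 6
499 - (-107/d + x(6)/243) = 499 - (-107/(-239) + 6/243) = 499 - (-107*(-1/239) + 6*(1/243)) = 499 - (107/239 + 2/81) = 499 - 1*9145/19359 = 499 - 9145/19359 = 9650996/19359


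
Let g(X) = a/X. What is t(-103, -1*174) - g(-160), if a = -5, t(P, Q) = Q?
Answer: -5569/32 ≈ -174.03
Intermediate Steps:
g(X) = -5/X
t(-103, -1*174) - g(-160) = -1*174 - (-5)/(-160) = -174 - (-5)*(-1)/160 = -174 - 1*1/32 = -174 - 1/32 = -5569/32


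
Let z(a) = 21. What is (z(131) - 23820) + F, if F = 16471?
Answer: -7328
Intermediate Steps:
(z(131) - 23820) + F = (21 - 23820) + 16471 = -23799 + 16471 = -7328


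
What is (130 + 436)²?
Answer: 320356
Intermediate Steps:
(130 + 436)² = 566² = 320356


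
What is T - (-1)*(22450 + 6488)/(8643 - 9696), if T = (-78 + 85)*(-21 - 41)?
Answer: -12460/27 ≈ -461.48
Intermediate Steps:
T = -434 (T = 7*(-62) = -434)
T - (-1)*(22450 + 6488)/(8643 - 9696) = -434 - (-1)*(22450 + 6488)/(8643 - 9696) = -434 - (-1)*28938/(-1053) = -434 - (-1)*28938*(-1/1053) = -434 - (-1)*(-742)/27 = -434 - 1*742/27 = -434 - 742/27 = -12460/27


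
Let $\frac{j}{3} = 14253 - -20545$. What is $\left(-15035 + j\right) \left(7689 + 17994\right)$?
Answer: $2295007197$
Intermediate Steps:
$j = 104394$ ($j = 3 \left(14253 - -20545\right) = 3 \left(14253 + 20545\right) = 3 \cdot 34798 = 104394$)
$\left(-15035 + j\right) \left(7689 + 17994\right) = \left(-15035 + 104394\right) \left(7689 + 17994\right) = 89359 \cdot 25683 = 2295007197$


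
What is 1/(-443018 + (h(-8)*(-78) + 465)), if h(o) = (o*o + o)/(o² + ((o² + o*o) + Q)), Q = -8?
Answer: -23/10179265 ≈ -2.2595e-6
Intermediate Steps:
h(o) = (o + o²)/(-8 + 3*o²) (h(o) = (o*o + o)/(o² + ((o² + o*o) - 8)) = (o² + o)/(o² + ((o² + o²) - 8)) = (o + o²)/(o² + (2*o² - 8)) = (o + o²)/(o² + (-8 + 2*o²)) = (o + o²)/(-8 + 3*o²))
1/(-443018 + (h(-8)*(-78) + 465)) = 1/(-443018 + (-8*(1 - 8)/(-8 + 3*(-8)²)*(-78) + 465)) = 1/(-443018 + (-8*(-7)/(-8 + 3*64)*(-78) + 465)) = 1/(-443018 + (-8*(-7)/(-8 + 192)*(-78) + 465)) = 1/(-443018 + (-8*(-7)/184*(-78) + 465)) = 1/(-443018 + (-8*1/184*(-7)*(-78) + 465)) = 1/(-443018 + ((7/23)*(-78) + 465)) = 1/(-443018 + (-546/23 + 465)) = 1/(-443018 + 10149/23) = 1/(-10179265/23) = -23/10179265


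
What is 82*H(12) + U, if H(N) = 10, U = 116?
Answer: 936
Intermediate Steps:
82*H(12) + U = 82*10 + 116 = 820 + 116 = 936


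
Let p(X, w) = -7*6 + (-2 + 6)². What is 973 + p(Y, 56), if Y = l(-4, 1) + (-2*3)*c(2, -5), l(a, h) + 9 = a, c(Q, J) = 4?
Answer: 947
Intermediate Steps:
l(a, h) = -9 + a
Y = -37 (Y = (-9 - 4) - 2*3*4 = -13 - 6*4 = -13 - 24 = -37)
p(X, w) = -26 (p(X, w) = -42 + 4² = -42 + 16 = -26)
973 + p(Y, 56) = 973 - 26 = 947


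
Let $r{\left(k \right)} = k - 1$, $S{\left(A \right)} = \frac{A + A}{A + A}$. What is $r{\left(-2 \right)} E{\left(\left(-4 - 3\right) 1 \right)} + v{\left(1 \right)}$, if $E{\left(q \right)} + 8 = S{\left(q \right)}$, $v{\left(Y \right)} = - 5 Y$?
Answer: $16$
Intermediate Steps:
$S{\left(A \right)} = 1$ ($S{\left(A \right)} = \frac{2 A}{2 A} = 2 A \frac{1}{2 A} = 1$)
$E{\left(q \right)} = -7$ ($E{\left(q \right)} = -8 + 1 = -7$)
$r{\left(k \right)} = -1 + k$ ($r{\left(k \right)} = k - 1 = -1 + k$)
$r{\left(-2 \right)} E{\left(\left(-4 - 3\right) 1 \right)} + v{\left(1 \right)} = \left(-1 - 2\right) \left(-7\right) - 5 = \left(-3\right) \left(-7\right) - 5 = 21 - 5 = 16$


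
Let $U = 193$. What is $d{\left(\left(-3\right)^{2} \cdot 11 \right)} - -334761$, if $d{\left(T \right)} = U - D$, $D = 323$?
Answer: $334631$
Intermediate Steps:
$d{\left(T \right)} = -130$ ($d{\left(T \right)} = 193 - 323 = -130$)
$d{\left(\left(-3\right)^{2} \cdot 11 \right)} - -334761 = -130 - -334761 = -130 + 334761 = 334631$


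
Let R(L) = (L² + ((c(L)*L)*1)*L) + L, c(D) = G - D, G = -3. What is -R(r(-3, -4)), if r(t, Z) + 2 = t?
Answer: -70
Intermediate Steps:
r(t, Z) = -2 + t
c(D) = -3 - D
R(L) = L + L² + L²*(-3 - L) (R(L) = (L² + (((-3 - L)*L)*1)*L) + L = (L² + ((L*(-3 - L))*1)*L) + L = (L² + (L*(-3 - L))*L) + L = (L² + L²*(-3 - L)) + L = L + L² + L²*(-3 - L))
-R(r(-3, -4)) = -(-2 - 3)*(1 + (-2 - 3) - (-2 - 3)*(3 + (-2 - 3))) = -(-5)*(1 - 5 - 1*(-5)*(3 - 5)) = -(-5)*(1 - 5 - 1*(-5)*(-2)) = -(-5)*(1 - 5 - 10) = -(-5)*(-14) = -1*70 = -70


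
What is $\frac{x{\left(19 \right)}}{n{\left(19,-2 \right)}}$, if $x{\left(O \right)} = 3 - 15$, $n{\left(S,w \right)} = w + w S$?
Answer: $\frac{3}{10} \approx 0.3$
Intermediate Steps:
$n{\left(S,w \right)} = w + S w$
$x{\left(O \right)} = -12$
$\frac{x{\left(19 \right)}}{n{\left(19,-2 \right)}} = - \frac{12}{\left(-2\right) \left(1 + 19\right)} = - \frac{12}{\left(-2\right) 20} = - \frac{12}{-40} = \left(-12\right) \left(- \frac{1}{40}\right) = \frac{3}{10}$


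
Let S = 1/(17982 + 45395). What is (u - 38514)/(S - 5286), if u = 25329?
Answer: 835625745/335010821 ≈ 2.4943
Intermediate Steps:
S = 1/63377 ≈ 1.5779e-5
(u - 38514)/(S - 5286) = (25329 - 38514)/(1/63377 - 5286) = -13185/(-335010821/63377) = -13185*(-63377/335010821) = 835625745/335010821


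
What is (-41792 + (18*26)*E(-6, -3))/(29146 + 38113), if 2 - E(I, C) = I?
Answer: -38048/67259 ≈ -0.56569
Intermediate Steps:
E(I, C) = 2 - I
(-41792 + (18*26)*E(-6, -3))/(29146 + 38113) = (-41792 + (18*26)*(2 - 1*(-6)))/(29146 + 38113) = (-41792 + 468*(2 + 6))/67259 = (-41792 + 468*8)*(1/67259) = (-41792 + 3744)*(1/67259) = -38048*1/67259 = -38048/67259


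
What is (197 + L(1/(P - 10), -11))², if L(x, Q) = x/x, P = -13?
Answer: 39204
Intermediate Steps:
L(x, Q) = 1
(197 + L(1/(P - 10), -11))² = (197 + 1)² = 198² = 39204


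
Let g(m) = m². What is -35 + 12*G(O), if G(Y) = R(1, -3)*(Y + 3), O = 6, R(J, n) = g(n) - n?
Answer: 1261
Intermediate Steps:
R(J, n) = n² - n
G(Y) = 36 + 12*Y (G(Y) = (-3*(-1 - 3))*(Y + 3) = (-3*(-4))*(3 + Y) = 12*(3 + Y) = 36 + 12*Y)
-35 + 12*G(O) = -35 + 12*(36 + 12*6) = -35 + 12*(36 + 72) = -35 + 12*108 = -35 + 1296 = 1261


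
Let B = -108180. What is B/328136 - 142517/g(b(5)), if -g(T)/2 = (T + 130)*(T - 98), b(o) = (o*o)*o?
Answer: 2829707482/282402045 ≈ 10.020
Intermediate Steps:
b(o) = o**3 (b(o) = o**2*o = o**3)
g(T) = -2*(-98 + T)*(130 + T) (g(T) = -2*(T + 130)*(T - 98) = -2*(130 + T)*(-98 + T) = -2*(-98 + T)*(130 + T))
B/328136 - 142517/g(b(5)) = -108180/328136 - 142517/(25480 - 64*5**3 - 2*(5**3)**2) = -108180*1/328136 - 142517/(25480 - 64*125 - 2*125**2) = -27045/82034 - 142517/(25480 - 8000 - 2*15625) = -27045/82034 - 142517/(25480 - 8000 - 31250) = -27045/82034 - 142517/(-13770) = -27045/82034 - 142517*(-1/13770) = -27045/82034 + 142517/13770 = 2829707482/282402045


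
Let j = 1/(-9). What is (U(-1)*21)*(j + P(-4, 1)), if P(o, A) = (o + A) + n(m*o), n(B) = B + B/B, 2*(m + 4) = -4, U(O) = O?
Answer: -1379/3 ≈ -459.67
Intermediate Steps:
m = -6 (m = -4 + (1/2)*(-4) = -4 - 2 = -6)
n(B) = 1 + B (n(B) = B + 1 = 1 + B)
j = -1/9 ≈ -0.11111
P(o, A) = 1 + A - 5*o (P(o, A) = (o + A) + (1 - 6*o) = (A + o) + (1 - 6*o) = 1 + A - 5*o)
(U(-1)*21)*(j + P(-4, 1)) = (-1*21)*(-1/9 + (1 + 1 - 5*(-4))) = -21*(-1/9 + (1 + 1 + 20)) = -21*(-1/9 + 22) = -21*197/9 = -1379/3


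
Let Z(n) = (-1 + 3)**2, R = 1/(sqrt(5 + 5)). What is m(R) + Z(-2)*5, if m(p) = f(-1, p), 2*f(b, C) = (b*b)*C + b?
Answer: 39/2 + sqrt(10)/20 ≈ 19.658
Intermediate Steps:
R = sqrt(10)/10 (R = 1/(sqrt(10)) = sqrt(10)/10 ≈ 0.31623)
f(b, C) = b/2 + C*b**2/2 (f(b, C) = ((b*b)*C + b)/2 = (b**2*C + b)/2 = (C*b**2 + b)/2 = (b + C*b**2)/2 = b/2 + C*b**2/2)
Z(n) = 4 (Z(n) = 2**2 = 4)
m(p) = -1/2 + p/2 (m(p) = (1/2)*(-1)*(1 + p*(-1)) = (1/2)*(-1)*(1 - p) = -1/2 + p/2)
m(R) + Z(-2)*5 = (-1/2 + (sqrt(10)/10)/2) + 4*5 = (-1/2 + sqrt(10)/20) + 20 = 39/2 + sqrt(10)/20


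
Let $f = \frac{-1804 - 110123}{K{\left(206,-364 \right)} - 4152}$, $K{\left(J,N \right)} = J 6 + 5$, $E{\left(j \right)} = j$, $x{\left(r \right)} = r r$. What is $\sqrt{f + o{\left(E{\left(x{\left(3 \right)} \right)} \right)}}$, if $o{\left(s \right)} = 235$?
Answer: $\frac{2 \sqrt{579297733}}{2911} \approx 16.536$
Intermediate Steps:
$x{\left(r \right)} = r^{2}$
$K{\left(J,N \right)} = 5 + 6 J$ ($K{\left(J,N \right)} = 6 J + 5 = 5 + 6 J$)
$f = \frac{111927}{2911}$ ($f = \frac{-1804 - 110123}{\left(5 + 6 \cdot 206\right) - 4152} = - \frac{111927}{\left(5 + 1236\right) - 4152} = - \frac{111927}{1241 - 4152} = - \frac{111927}{-2911} = \left(-111927\right) \left(- \frac{1}{2911}\right) = \frac{111927}{2911} \approx 38.45$)
$\sqrt{f + o{\left(E{\left(x{\left(3 \right)} \right)} \right)}} = \sqrt{\frac{111927}{2911} + 235} = \sqrt{\frac{796012}{2911}} = \frac{2 \sqrt{579297733}}{2911}$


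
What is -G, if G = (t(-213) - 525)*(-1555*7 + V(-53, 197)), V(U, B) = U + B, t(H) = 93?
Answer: -4640112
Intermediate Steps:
V(U, B) = B + U
G = 4640112 (G = (93 - 525)*(-1555*7 + (197 - 53)) = -432*(-10885 + 144) = -432*(-10741) = 4640112)
-G = -1*4640112 = -4640112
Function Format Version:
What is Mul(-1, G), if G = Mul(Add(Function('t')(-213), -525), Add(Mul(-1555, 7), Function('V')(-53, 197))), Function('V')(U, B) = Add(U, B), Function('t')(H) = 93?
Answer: -4640112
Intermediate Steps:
Function('V')(U, B) = Add(B, U)
G = 4640112 (G = Mul(Add(93, -525), Add(Mul(-1555, 7), Add(197, -53))) = Mul(-432, Add(-10885, 144)) = Mul(-432, -10741) = 4640112)
Mul(-1, G) = Mul(-1, 4640112) = -4640112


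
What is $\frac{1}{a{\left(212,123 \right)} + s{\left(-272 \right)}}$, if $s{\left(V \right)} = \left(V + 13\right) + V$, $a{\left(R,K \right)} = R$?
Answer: $- \frac{1}{319} \approx -0.0031348$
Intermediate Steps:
$s{\left(V \right)} = 13 + 2 V$ ($s{\left(V \right)} = \left(13 + V\right) + V = 13 + 2 V$)
$\frac{1}{a{\left(212,123 \right)} + s{\left(-272 \right)}} = \frac{1}{212 + \left(13 + 2 \left(-272\right)\right)} = \frac{1}{212 + \left(13 - 544\right)} = \frac{1}{212 - 531} = \frac{1}{-319} = - \frac{1}{319}$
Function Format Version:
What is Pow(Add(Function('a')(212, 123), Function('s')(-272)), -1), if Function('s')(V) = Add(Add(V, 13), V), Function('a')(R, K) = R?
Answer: Rational(-1, 319) ≈ -0.0031348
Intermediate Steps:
Function('s')(V) = Add(13, Mul(2, V)) (Function('s')(V) = Add(Add(13, V), V) = Add(13, Mul(2, V)))
Pow(Add(Function('a')(212, 123), Function('s')(-272)), -1) = Pow(Add(212, Add(13, Mul(2, -272))), -1) = Pow(Add(212, Add(13, -544)), -1) = Pow(Add(212, -531), -1) = Pow(-319, -1) = Rational(-1, 319)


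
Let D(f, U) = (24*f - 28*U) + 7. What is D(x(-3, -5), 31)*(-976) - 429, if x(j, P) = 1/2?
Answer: 828195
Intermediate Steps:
x(j, P) = ½
D(f, U) = 7 - 28*U + 24*f (D(f, U) = (-28*U + 24*f) + 7 = 7 - 28*U + 24*f)
D(x(-3, -5), 31)*(-976) - 429 = (7 - 28*31 + 24*(½))*(-976) - 429 = (7 - 868 + 12)*(-976) - 429 = -849*(-976) - 429 = 828624 - 429 = 828195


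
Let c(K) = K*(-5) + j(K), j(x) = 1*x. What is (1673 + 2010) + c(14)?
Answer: 3627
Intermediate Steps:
j(x) = x
c(K) = -4*K (c(K) = K*(-5) + K = -5*K + K = -4*K)
(1673 + 2010) + c(14) = (1673 + 2010) - 4*14 = 3683 - 56 = 3627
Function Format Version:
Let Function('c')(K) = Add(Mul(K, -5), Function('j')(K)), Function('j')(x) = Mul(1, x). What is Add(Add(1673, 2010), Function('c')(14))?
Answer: 3627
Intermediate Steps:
Function('j')(x) = x
Function('c')(K) = Mul(-4, K) (Function('c')(K) = Add(Mul(K, -5), K) = Add(Mul(-5, K), K) = Mul(-4, K))
Add(Add(1673, 2010), Function('c')(14)) = Add(Add(1673, 2010), Mul(-4, 14)) = Add(3683, -56) = 3627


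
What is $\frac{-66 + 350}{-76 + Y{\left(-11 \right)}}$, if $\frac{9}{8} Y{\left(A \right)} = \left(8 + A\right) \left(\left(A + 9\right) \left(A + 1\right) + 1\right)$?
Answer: $- \frac{71}{33} \approx -2.1515$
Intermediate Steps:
$Y{\left(A \right)} = \frac{8 \left(1 + \left(1 + A\right) \left(9 + A\right)\right) \left(8 + A\right)}{9}$ ($Y{\left(A \right)} = \frac{8 \left(8 + A\right) \left(\left(A + 9\right) \left(A + 1\right) + 1\right)}{9} = \frac{8 \left(8 + A\right) \left(\left(9 + A\right) \left(1 + A\right) + 1\right)}{9} = \frac{8 \left(8 + A\right) \left(\left(1 + A\right) \left(9 + A\right) + 1\right)}{9} = \frac{8 \left(8 + A\right) \left(1 + \left(1 + A\right) \left(9 + A\right)\right)}{9} = \frac{8 \left(1 + \left(1 + A\right) \left(9 + A\right)\right) \left(8 + A\right)}{9}$)
$\frac{-66 + 350}{-76 + Y{\left(-11 \right)}} = \frac{-66 + 350}{-76 + \left(\frac{640}{9} + 16 \left(-11\right)^{2} + 80 \left(-11\right) + \frac{8 \left(-11\right)^{3}}{9}\right)} = \frac{284}{-76 + \left(\frac{640}{9} + 16 \cdot 121 - 880 + \frac{8}{9} \left(-1331\right)\right)} = \frac{284}{-76 + \left(\frac{640}{9} + 1936 - 880 - \frac{10648}{9}\right)} = \frac{284}{-76 - 56} = \frac{284}{-132} = 284 \left(- \frac{1}{132}\right) = - \frac{71}{33}$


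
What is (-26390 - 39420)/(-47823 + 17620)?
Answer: 65810/30203 ≈ 2.1789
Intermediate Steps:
(-26390 - 39420)/(-47823 + 17620) = -65810/(-30203) = -65810*(-1/30203) = 65810/30203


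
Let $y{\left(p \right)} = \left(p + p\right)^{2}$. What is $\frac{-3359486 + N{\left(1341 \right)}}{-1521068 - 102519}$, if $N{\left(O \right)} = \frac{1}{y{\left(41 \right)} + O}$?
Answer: $\frac{27094254589}{13094229155} \approx 2.0692$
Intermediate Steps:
$y{\left(p \right)} = 4 p^{2}$ ($y{\left(p \right)} = \left(2 p\right)^{2} = 4 p^{2}$)
$N{\left(O \right)} = \frac{1}{6724 + O}$ ($N{\left(O \right)} = \frac{1}{4 \cdot 41^{2} + O} = \frac{1}{4 \cdot 1681 + O} = \frac{1}{6724 + O}$)
$\frac{-3359486 + N{\left(1341 \right)}}{-1521068 - 102519} = \frac{-3359486 + \frac{1}{6724 + 1341}}{-1521068 - 102519} = \frac{-3359486 + \frac{1}{8065}}{-1623587} = \left(-3359486 + \frac{1}{8065}\right) \left(- \frac{1}{1623587}\right) = \left(- \frac{27094254589}{8065}\right) \left(- \frac{1}{1623587}\right) = \frac{27094254589}{13094229155}$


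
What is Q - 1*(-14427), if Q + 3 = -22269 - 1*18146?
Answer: -25991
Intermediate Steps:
Q = -40418 (Q = -3 + (-22269 - 1*18146) = -3 + (-22269 - 18146) = -3 - 40415 = -40418)
Q - 1*(-14427) = -40418 - 1*(-14427) = -40418 + 14427 = -25991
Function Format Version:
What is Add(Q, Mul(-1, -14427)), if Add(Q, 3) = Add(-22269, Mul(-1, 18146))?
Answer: -25991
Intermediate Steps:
Q = -40418 (Q = Add(-3, Add(-22269, Mul(-1, 18146))) = Add(-3, Add(-22269, -18146)) = Add(-3, -40415) = -40418)
Add(Q, Mul(-1, -14427)) = Add(-40418, Mul(-1, -14427)) = Add(-40418, 14427) = -25991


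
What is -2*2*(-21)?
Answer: 84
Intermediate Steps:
-2*2*(-21) = -4*(-21) = 84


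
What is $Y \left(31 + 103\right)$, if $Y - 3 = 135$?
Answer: $18492$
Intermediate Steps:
$Y = 138$ ($Y = 3 + 135 = 138$)
$Y \left(31 + 103\right) = 138 \left(31 + 103\right) = 138 \cdot 134 = 18492$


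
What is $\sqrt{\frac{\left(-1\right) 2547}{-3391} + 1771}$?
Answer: $\frac{2 \sqrt{5093288782}}{3391} \approx 42.092$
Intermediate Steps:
$\sqrt{\frac{\left(-1\right) 2547}{-3391} + 1771} = \sqrt{\left(-2547\right) \left(- \frac{1}{3391}\right) + 1771} = \sqrt{\frac{2547}{3391} + 1771} = \sqrt{\frac{6008008}{3391}} = \frac{2 \sqrt{5093288782}}{3391}$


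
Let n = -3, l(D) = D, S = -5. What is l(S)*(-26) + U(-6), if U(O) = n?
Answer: 127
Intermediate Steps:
U(O) = -3
l(S)*(-26) + U(-6) = -5*(-26) - 3 = 130 - 3 = 127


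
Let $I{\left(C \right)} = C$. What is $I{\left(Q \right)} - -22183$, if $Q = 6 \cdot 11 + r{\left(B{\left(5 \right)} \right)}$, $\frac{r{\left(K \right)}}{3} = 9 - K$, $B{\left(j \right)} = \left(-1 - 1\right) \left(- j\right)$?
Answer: $22246$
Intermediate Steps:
$B{\left(j \right)} = 2 j$ ($B{\left(j \right)} = - 2 \left(- j\right) = 2 j$)
$r{\left(K \right)} = 27 - 3 K$ ($r{\left(K \right)} = 3 \left(9 - K\right) = 27 - 3 K$)
$Q = 63$ ($Q = 6 \cdot 11 + \left(27 - 3 \cdot 2 \cdot 5\right) = 66 + \left(27 - 30\right) = 66 - 3 = 63$)
$I{\left(Q \right)} - -22183 = 63 - -22183 = 63 + 22183 = 22246$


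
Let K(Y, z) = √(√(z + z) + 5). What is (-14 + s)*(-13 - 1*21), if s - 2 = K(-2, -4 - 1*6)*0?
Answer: 408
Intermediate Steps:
K(Y, z) = √(5 + √2*√z) (K(Y, z) = √(√(2*z) + 5) = √(√2*√z + 5) = √(5 + √2*√z))
s = 2 (s = 2 + √(5 + √2*√(-4 - 1*6))*0 = 2 + √(5 + √2*√(-4 - 6))*0 = 2 + √(5 + √2*√(-10))*0 = 2 + √(5 + √2*(I*√10))*0 = 2 + √(5 + 2*I*√5)*0 = 2 + 0 = 2)
(-14 + s)*(-13 - 1*21) = (-14 + 2)*(-13 - 1*21) = -12*(-13 - 21) = -12*(-34) = 408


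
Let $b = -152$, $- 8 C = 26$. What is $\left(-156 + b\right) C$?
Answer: $1001$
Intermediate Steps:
$C = - \frac{13}{4}$ ($C = \left(- \frac{1}{8}\right) 26 = - \frac{13}{4} \approx -3.25$)
$\left(-156 + b\right) C = \left(-156 - 152\right) \left(- \frac{13}{4}\right) = \left(-308\right) \left(- \frac{13}{4}\right) = 1001$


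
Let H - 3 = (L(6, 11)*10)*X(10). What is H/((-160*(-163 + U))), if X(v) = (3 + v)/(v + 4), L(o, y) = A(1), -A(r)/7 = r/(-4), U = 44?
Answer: 11/10880 ≈ 0.0010110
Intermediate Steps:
A(r) = 7*r/4 (A(r) = -7*r/(-4) = -7*r*(-1)/4 = -(-7)*r/4 = 7*r/4)
L(o, y) = 7/4 (L(o, y) = (7/4)*1 = 7/4)
X(v) = (3 + v)/(4 + v)
H = 77/4 (H = 3 + ((7/4)*10)*((3 + 10)/(4 + 10)) = 3 + 35*(13/14)/2 = 3 + 35*((1/14)*13)/2 = 3 + (35/2)*(13/14) = 3 + 65/4 = 77/4 ≈ 19.250)
H/((-160*(-163 + U))) = 77/(4*((-160*(-163 + 44)))) = 77/(4*((-160*(-119)))) = (77/4)/19040 = (77/4)*(1/19040) = 11/10880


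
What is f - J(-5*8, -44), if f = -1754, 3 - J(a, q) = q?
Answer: -1801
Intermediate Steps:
J(a, q) = 3 - q
f - J(-5*8, -44) = -1754 - (3 - 1*(-44)) = -1754 - (3 + 44) = -1754 - 1*47 = -1754 - 47 = -1801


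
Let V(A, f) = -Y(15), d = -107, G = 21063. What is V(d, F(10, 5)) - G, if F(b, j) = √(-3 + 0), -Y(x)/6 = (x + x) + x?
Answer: -20793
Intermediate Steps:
Y(x) = -18*x (Y(x) = -6*((x + x) + x) = -6*(2*x + x) = -18*x)
F(b, j) = I*√3 (F(b, j) = √(-3) = I*√3)
V(A, f) = 270 (V(A, f) = -(-18)*15 = -1*(-270) = 270)
V(d, F(10, 5)) - G = 270 - 1*21063 = 270 - 21063 = -20793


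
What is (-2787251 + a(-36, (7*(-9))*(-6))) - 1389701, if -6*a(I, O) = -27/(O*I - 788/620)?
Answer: -17622034193443/4218874 ≈ -4.1770e+6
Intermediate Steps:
a(I, O) = 9/(2*(-197/155 + I*O)) (a(I, O) = -(-9)/(2*(O*I - 788/620)) = -(-9)/(2*(I*O - 788*1/620)) = -(-9)/(2*(I*O - 197/155)) = -(-9)/(2*(-197/155 + I*O)) = 9/(2*(-197/155 + I*O)))
(-2787251 + a(-36, (7*(-9))*(-6))) - 1389701 = (-2787251 + 1395/(2*(-197 + 155*(-36)*((7*(-9))*(-6))))) - 1389701 = (-2787251 + 1395/(2*(-197 + 155*(-36)*(-63*(-6))))) - 1389701 = (-2787251 + 1395/(2*(-197 + 155*(-36)*378))) - 1389701 = (-2787251 + 1395/(2*(-197 - 2109240))) - 1389701 = (-2787251 + (1395/2)/(-2109437)) - 1389701 = (-2787251 + (1395/2)*(-1/2109437)) - 1389701 = (-2787251 - 1395/4218874) - 1389701 = -11759060776769/4218874 - 1389701 = -17622034193443/4218874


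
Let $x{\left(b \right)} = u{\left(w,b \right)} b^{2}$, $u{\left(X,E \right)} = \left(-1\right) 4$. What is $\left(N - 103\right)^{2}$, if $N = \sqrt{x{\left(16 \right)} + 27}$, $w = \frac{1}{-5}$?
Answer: $\left(103 - i \sqrt{997}\right)^{2} \approx 9612.0 - 6504.5 i$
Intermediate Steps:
$w = - \frac{1}{5} \approx -0.2$
$u{\left(X,E \right)} = -4$
$x{\left(b \right)} = - 4 b^{2}$
$N = i \sqrt{997}$ ($N = \sqrt{- 4 \cdot 16^{2} + 27} = \sqrt{\left(-4\right) 256 + 27} = \sqrt{-1024 + 27} = \sqrt{-997} = i \sqrt{997} \approx 31.575 i$)
$\left(N - 103\right)^{2} = \left(i \sqrt{997} - 103\right)^{2} = \left(-103 + i \sqrt{997}\right)^{2}$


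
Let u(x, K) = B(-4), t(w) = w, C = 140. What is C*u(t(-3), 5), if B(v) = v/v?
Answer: 140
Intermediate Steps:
B(v) = 1
u(x, K) = 1
C*u(t(-3), 5) = 140*1 = 140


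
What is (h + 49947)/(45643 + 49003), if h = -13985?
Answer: 17981/47323 ≈ 0.37996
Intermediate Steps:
(h + 49947)/(45643 + 49003) = (-13985 + 49947)/(45643 + 49003) = 35962/94646 = 35962*(1/94646) = 17981/47323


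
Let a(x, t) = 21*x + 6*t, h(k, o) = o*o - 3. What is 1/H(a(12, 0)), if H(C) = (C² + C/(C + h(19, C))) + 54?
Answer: 21251/1350671142 ≈ 1.5734e-5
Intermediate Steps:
h(k, o) = -3 + o² (h(k, o) = o² - 3 = -3 + o²)
a(x, t) = 6*t + 21*x
H(C) = 54 + C² + C/(-3 + C + C²) (H(C) = (C² + C/(C + (-3 + C²))) + 54 = (C² + C/(-3 + C + C²)) + 54 = 54 + C² + C/(-3 + C + C²))
1/H(a(12, 0)) = 1/((-162 + (6*0 + 21*12)³ + (6*0 + 21*12)⁴ + 51*(6*0 + 21*12)² + 55*(6*0 + 21*12))/(-3 + (6*0 + 21*12) + (6*0 + 21*12)²)) = 1/((-162 + (0 + 252)³ + (0 + 252)⁴ + 51*(0 + 252)² + 55*(0 + 252))/(-3 + (0 + 252) + (0 + 252)²)) = 1/((-162 + 252³ + 252⁴ + 51*252² + 55*252)/(-3 + 252 + 252²)) = 1/((-162 + 16003008 + 4032758016 + 51*63504 + 13860)/(-3 + 252 + 63504)) = 1/((-162 + 16003008 + 4032758016 + 3238704 + 13860)/63753) = 1/((1/63753)*4052013426) = 1/(1350671142/21251) = 21251/1350671142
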